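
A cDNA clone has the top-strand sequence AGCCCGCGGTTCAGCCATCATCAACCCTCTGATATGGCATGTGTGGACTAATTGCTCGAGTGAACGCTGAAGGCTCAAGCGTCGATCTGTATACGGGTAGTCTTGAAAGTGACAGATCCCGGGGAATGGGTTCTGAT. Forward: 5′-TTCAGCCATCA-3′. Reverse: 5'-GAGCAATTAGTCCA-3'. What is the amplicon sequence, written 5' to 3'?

5'-TTCAGCCATCATCAACCCTCTGATATGGCATGTGTGGACTAATTGCTC-3'

The forward primer matches the template at positions 10–20.
Reverse complement of the reverse primer: TGGACTAATTGCTC. This occurs on the top strand at positions 44–57.
The product is the template from position 10 through 57 (48 bp).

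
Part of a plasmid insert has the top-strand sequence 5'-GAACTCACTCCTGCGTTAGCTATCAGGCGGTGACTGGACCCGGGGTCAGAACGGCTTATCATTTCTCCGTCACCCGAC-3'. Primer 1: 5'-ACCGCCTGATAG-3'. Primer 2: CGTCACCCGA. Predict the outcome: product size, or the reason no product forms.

Primer 1 (ACCGCCTGATAG) has reverse complement CTATCAGGCGGT, which matches the top strand at positions 20–31; primer 1 anneals to the top strand there with its 3' end pointing upstream toward position 20.
Primer 2 (CGTCACCCGA) matches the top strand directly at positions 68–77; it anneals to the bottom strand with its 3' end pointing downstream toward position 77.
The 3' ends diverge (primer 1 extends toward position 1, primer 2 toward position 78), so the primers never converge on a shared product.

No product — the primers' 3' ends point away from each other.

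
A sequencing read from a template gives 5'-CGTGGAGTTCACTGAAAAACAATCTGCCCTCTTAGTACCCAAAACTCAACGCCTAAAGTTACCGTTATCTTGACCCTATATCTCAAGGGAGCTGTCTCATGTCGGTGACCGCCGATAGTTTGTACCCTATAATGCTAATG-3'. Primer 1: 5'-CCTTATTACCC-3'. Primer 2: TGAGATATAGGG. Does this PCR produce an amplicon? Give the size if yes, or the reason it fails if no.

No product — primer 1 has no binding site in the template.

Primer 1 (CCTTATTACCC) does not match the top strand, and its reverse complement GGGTAATAAGG does not match either.
With no annealing site for primer 1, no amplification occurs.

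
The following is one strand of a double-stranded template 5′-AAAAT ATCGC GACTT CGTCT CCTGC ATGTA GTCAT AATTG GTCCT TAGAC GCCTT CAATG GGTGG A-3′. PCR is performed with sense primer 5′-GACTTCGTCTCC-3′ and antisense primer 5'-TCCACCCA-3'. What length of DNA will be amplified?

56 bp

Forward primer GACTTCGTCTCC is found on the top strand at positions 11–22.
The reverse primer's reverse complement is TGGGTGGA, which matches the template at positions 59–66.
Amplicon spans positions 11–66: 56 bp.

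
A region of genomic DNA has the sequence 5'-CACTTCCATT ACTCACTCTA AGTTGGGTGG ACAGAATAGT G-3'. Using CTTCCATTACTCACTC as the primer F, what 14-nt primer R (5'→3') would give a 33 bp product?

5'-TCTGTCCACCCAAC-3'

The forward primer binds at positions 3–18, so a 33 bp product ends at position 3 + 33 − 1 = 35.
The reverse primer anneals to the top strand over positions 22–35, i.e. to GTTGGGTGGACAGA.
Its sequence written 5'→3' is the reverse complement: TCTGTCCACCCAAC.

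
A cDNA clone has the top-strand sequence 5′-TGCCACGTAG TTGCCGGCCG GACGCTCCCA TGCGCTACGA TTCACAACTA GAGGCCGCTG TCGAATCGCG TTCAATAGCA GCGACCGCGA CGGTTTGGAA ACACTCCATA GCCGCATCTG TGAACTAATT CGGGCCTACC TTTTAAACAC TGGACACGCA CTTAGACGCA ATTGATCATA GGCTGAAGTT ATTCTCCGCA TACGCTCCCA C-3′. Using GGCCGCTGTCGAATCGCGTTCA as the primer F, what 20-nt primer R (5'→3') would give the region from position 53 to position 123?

5'-TCACAGATGCGGCTATGGAG-3'

The product's 3' end on the top strand is position 123.
The reverse primer anneals to the top strand over positions 104–123, i.e. to CTCCATAGCCGCATCTGTGA.
Its sequence written 5'→3' is the reverse complement: TCACAGATGCGGCTATGGAG.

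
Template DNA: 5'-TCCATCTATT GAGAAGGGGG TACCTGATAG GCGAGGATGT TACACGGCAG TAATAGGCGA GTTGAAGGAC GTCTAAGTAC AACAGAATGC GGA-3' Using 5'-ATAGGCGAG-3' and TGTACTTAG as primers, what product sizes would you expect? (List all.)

The forward primer ATAGGCGAG matches the top strand at positions 27–35, 53–61.
The reverse primer's reverse complement is CTAAGTACA, matching at positions 73–81.
Each forward site pairs with the reverse site to give a product ending at position 81: sizes 55, 29 bp.

55 bp, 29 bp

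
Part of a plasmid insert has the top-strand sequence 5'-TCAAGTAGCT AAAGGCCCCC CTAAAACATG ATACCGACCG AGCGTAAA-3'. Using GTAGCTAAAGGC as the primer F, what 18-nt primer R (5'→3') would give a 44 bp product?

The forward primer binds at positions 5–16, so a 44 bp product ends at position 5 + 44 − 1 = 48.
The reverse primer anneals to the top strand over positions 31–48, i.e. to ATACCGACCGAGCGTAAA.
Its sequence written 5'→3' is the reverse complement: TTTACGCTCGGTCGGTAT.

5'-TTTACGCTCGGTCGGTAT-3'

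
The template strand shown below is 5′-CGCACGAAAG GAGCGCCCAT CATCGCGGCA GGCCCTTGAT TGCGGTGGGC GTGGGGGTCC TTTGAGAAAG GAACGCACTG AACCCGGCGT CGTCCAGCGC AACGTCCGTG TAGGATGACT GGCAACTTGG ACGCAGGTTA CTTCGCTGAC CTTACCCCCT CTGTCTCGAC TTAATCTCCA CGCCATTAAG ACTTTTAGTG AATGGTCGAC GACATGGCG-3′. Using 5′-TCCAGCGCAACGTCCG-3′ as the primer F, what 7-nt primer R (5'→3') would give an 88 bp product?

The forward primer binds at positions 93–108, so an 88 bp product ends at position 93 + 88 − 1 = 180.
The reverse primer anneals to the top strand over positions 174–180, i.e. to ATCTCCA.
Its sequence written 5'→3' is the reverse complement: TGGAGAT.

5'-TGGAGAT-3'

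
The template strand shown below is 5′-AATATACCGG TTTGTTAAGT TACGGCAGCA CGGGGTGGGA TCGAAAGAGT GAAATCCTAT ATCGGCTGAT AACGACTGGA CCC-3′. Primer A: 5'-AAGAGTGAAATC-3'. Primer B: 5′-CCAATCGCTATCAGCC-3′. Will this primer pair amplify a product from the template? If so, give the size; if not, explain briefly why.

No product — primer B has no binding site in the template.

Primer B (CCAATCGCTATCAGCC) does not match the top strand, and its reverse complement GGCTGATAGCGATTGG does not match either.
With no annealing site for primer B, no amplification occurs.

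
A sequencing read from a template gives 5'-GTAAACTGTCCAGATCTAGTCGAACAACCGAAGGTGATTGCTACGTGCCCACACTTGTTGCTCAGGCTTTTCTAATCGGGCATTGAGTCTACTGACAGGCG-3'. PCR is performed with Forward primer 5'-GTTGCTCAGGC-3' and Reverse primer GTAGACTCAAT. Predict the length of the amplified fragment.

36 bp

Forward primer GTTGCTCAGGC is found on the top strand at positions 57–67.
The reverse primer's reverse complement is ATTGAGTCTAC, which matches the template at positions 82–92.
Amplicon spans positions 57–92: 36 bp.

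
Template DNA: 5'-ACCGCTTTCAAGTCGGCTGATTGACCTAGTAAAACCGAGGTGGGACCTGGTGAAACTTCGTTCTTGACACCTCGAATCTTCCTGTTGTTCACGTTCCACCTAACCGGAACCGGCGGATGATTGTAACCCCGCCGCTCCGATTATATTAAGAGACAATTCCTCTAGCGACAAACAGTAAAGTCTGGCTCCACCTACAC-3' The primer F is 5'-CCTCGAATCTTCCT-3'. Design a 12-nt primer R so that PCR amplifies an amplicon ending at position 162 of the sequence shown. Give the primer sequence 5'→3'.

5'-GAGGAATTGTCT-3'

The forward primer binds at positions 70–83; the product's 3' end on the top strand is position 162.
The reverse primer anneals to the top strand over positions 151–162, i.e. to AGACAATTCCTC.
Its sequence written 5'→3' is the reverse complement: GAGGAATTGTCT.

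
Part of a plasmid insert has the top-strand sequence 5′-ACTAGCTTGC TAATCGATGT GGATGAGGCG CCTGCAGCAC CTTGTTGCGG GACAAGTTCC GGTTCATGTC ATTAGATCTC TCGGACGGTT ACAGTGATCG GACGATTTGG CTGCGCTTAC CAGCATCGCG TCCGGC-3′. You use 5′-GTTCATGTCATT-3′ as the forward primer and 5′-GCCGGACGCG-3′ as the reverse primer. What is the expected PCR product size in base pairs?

Scanning the template, GTTCATGTCATT occurs at positions 62–73; this primer anneals to the bottom strand there with its 3' end pointing downstream.
The reverse primer's reverse complement is CGCGTCCGGC, which matches the template at positions 127–136.
The product runs from position 62 to position 136, so its length is 136 − 62 + 1 = 75 bp.

75 bp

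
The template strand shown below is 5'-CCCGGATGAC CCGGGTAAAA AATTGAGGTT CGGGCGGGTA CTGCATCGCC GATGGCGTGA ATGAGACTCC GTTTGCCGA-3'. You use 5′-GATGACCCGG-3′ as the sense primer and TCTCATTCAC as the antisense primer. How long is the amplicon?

The forward primer matches the template at positions 5–14.
The reverse primer's reverse complement is GTGAATGAGA, which matches the template at positions 57–66.
Amplicon spans positions 5–66: 62 bp.

62 bp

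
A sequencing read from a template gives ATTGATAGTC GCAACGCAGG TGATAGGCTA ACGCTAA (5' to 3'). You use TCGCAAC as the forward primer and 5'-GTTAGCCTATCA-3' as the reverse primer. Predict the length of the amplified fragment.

24 bp

Forward primer TCGCAAC is found on the top strand at positions 9–15.
Taking the reverse complement of GTTAGCCTATCA gives TGATAGGCTAAC, found at positions 21–32 on the template; the primer anneals here to the top strand with its 3' end pointing upstream.
Amplicon spans positions 9–32: 24 bp.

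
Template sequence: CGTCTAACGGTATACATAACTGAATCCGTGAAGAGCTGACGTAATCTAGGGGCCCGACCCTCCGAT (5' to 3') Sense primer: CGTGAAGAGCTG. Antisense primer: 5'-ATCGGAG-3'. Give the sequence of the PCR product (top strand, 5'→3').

The forward primer matches the template at positions 27–38.
Reverse complement of the reverse primer: CTCCGAT. This occurs on the top strand at positions 60–66.
The product is the template from position 27 through 66 (40 bp).

5'-CGTGAAGAGCTGACGTAATCTAGGGGCCCGACCCTCCGAT-3'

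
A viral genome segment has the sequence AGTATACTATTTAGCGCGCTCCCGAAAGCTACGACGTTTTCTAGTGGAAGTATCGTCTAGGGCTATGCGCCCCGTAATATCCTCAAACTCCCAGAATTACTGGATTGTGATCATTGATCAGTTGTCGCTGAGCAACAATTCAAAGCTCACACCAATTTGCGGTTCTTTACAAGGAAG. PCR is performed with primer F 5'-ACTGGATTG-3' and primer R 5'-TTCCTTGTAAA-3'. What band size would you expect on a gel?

78 bp

Scanning the template, ACTGGATTG occurs at positions 99–107; this primer anneals to the bottom strand there with its 3' end pointing downstream.
The reverse primer's reverse complement is TTTACAAGGAA, which matches the template at positions 166–176.
The product runs from position 99 to position 176, so its length is 176 − 99 + 1 = 78 bp.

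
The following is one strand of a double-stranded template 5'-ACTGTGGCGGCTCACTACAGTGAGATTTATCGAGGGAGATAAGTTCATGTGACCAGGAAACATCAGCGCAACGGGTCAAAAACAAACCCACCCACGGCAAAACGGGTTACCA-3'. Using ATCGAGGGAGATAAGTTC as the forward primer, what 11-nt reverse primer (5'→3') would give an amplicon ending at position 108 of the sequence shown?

The forward primer binds at positions 29–46; the product's 3' end on the top strand is position 108.
The reverse primer anneals to the top strand over positions 98–108, i.e. to CAAAACGGGTT.
Its sequence written 5'→3' is the reverse complement: AACCCGTTTTG.

5'-AACCCGTTTTG-3'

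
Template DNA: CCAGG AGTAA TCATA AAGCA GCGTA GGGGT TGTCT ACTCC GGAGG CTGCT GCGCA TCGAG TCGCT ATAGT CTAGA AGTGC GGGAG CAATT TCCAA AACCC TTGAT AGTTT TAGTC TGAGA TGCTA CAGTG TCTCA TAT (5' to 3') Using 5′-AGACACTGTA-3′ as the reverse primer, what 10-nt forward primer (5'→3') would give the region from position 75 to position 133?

The reverse primer's reverse complement TACAGTGTCT matches the template at positions 124–133; the product starts at position 75.
The forward primer is identical to the top strand over positions 75–84: AAGTGCGGGA.

5'-AAGTGCGGGA-3'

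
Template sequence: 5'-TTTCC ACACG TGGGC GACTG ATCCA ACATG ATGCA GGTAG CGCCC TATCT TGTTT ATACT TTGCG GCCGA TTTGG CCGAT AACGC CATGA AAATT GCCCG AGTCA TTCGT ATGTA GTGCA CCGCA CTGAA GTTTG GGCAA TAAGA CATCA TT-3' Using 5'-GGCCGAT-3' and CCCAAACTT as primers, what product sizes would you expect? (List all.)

73 bp, 64 bp

The forward primer GGCCGAT matches the top strand at positions 65–71, 74–80.
The reverse primer's reverse complement is AAGTTTGGG, matching at positions 129–137.
Each forward site pairs with the reverse site to give a product ending at position 137: sizes 73, 64 bp.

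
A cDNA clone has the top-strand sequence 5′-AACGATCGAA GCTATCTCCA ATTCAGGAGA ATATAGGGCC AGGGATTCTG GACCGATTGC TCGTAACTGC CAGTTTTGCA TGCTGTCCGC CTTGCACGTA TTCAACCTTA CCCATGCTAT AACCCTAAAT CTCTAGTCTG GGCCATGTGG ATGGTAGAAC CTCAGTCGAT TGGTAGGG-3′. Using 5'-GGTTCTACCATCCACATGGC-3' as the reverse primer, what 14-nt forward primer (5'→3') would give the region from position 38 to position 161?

5'-GCCAGGGATTCTGG-3'

The reverse primer's reverse complement GCCATGTGGATGGTAGAACC matches the template at positions 142–161; the product starts at position 38.
The forward primer is identical to the top strand over positions 38–51: GCCAGGGATTCTGG.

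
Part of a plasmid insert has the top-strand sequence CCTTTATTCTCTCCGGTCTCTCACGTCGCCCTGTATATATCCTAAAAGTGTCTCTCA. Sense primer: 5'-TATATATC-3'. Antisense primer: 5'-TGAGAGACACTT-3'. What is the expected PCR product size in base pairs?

The forward primer matches the template at positions 34–41.
The reverse primer's reverse complement is AAGTGTCTCTCA, which matches the template at positions 46–57.
Amplicon spans positions 34–57: 24 bp.

24 bp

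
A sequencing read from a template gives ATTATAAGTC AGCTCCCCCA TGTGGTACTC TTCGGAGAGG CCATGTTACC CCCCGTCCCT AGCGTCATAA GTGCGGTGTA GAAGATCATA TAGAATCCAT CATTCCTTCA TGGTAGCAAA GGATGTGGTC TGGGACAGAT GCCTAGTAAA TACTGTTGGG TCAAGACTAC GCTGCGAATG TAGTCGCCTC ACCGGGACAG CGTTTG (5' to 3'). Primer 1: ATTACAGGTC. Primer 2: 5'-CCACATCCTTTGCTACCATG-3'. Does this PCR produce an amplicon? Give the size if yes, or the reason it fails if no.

No product — primer 1 has no binding site in the template.

Primer 1 (ATTACAGGTC) does not match the top strand, and its reverse complement GACCTGTAAT does not match either.
With no annealing site for primer 1, no amplification occurs.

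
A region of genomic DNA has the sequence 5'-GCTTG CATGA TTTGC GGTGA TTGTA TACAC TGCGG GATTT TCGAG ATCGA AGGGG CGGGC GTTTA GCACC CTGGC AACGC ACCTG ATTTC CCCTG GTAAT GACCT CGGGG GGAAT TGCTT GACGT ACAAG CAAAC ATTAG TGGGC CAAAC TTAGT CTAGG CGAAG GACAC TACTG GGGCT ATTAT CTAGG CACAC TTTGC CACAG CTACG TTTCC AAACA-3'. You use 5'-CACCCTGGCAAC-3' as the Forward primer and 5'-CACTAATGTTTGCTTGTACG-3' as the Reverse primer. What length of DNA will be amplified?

76 bp

Scanning the template, CACCCTGGCAAC occurs at positions 67–78; this primer anneals to the bottom strand there with its 3' end pointing downstream.
Reverse complement of the reverse primer: CGTACAAGCAAACATTAGTG. This occurs on the top strand at positions 123–142.
Amplicon spans positions 67–142: 76 bp.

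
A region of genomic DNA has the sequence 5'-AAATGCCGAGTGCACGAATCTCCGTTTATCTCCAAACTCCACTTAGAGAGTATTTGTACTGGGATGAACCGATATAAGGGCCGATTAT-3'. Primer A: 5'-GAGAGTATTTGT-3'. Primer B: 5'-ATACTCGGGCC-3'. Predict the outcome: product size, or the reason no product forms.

Primer B (ATACTCGGGCC) does not match the top strand, and its reverse complement GGCCCGAGTAT does not match either.
With no annealing site for primer B, no amplification occurs.

No product — primer B has no binding site in the template.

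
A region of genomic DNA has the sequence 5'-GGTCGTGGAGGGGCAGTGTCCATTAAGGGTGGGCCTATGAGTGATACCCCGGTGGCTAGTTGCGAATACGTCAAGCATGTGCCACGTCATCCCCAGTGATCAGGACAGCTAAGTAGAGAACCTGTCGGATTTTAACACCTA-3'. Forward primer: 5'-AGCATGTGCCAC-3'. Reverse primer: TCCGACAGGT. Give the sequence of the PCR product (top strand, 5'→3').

Scanning the template, AGCATGTGCCAC occurs at positions 74–85; this primer anneals to the bottom strand there with its 3' end pointing downstream.
Reverse complement of the reverse primer: ACCTGTCGGA. This occurs on the top strand at positions 120–129.
The product is the template from position 74 through 129 (56 bp).

5'-AGCATGTGCCACGTCATCCCCAGTGATCAGGACAGCTAAGTAGAGAACCTGTCGGA-3'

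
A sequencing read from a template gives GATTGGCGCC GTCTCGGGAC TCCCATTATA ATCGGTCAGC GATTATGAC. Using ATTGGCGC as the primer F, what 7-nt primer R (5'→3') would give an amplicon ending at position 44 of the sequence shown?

The forward primer binds at positions 2–9; the product's 3' end on the top strand is position 44.
The reverse primer anneals to the top strand over positions 38–44, i.e. to AGCGATT.
Its sequence written 5'→3' is the reverse complement: AATCGCT.

5'-AATCGCT-3'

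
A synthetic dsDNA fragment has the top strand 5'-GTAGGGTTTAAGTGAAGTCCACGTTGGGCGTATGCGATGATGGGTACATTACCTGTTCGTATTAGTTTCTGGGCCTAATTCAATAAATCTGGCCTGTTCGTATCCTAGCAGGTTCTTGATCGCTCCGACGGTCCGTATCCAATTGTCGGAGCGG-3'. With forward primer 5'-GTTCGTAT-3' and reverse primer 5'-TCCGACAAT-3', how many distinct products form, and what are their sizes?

Two products: 96 bp, 55 bp

The forward primer GTTCGTAT matches the top strand at positions 55–62, 96–103.
The reverse primer's reverse complement is ATTGTCGGA, matching at positions 142–150.
Each forward site pairs with the reverse site to give a product ending at position 150: sizes 96, 55 bp.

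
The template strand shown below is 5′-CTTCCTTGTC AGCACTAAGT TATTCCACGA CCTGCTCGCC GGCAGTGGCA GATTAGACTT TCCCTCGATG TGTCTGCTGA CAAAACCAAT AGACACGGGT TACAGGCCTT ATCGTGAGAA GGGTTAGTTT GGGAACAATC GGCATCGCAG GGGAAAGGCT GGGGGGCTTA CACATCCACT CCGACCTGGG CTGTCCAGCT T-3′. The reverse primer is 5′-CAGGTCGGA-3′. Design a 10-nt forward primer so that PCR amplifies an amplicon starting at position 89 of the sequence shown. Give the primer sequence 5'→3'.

The reverse primer's reverse complement TCCGACCTG matches the template at positions 180–188; the product starts at position 89.
The forward primer is identical to the top strand over positions 89–98: ATAGACACGG.

5'-ATAGACACGG-3'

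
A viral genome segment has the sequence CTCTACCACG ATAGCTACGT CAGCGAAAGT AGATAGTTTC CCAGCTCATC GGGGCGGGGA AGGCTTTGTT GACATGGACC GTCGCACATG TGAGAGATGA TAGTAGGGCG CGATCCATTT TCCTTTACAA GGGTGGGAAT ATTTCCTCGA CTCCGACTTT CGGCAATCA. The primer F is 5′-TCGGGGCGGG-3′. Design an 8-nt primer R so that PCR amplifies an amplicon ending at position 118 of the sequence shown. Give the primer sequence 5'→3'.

The forward primer binds at positions 49–58; the product's 3' end on the top strand is position 118.
The reverse primer anneals to the top strand over positions 111–118, i.e. to CGATCCAT.
Its sequence written 5'→3' is the reverse complement: ATGGATCG.

5'-ATGGATCG-3'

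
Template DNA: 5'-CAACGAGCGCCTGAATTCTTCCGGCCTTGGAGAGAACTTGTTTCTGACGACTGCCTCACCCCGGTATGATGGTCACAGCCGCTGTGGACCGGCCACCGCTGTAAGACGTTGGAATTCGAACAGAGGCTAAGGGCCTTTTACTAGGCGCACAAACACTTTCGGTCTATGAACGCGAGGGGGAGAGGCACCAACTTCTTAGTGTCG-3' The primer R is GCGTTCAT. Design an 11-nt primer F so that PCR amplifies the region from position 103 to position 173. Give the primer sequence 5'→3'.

The reverse primer's reverse complement ATGAACGC matches the template at positions 166–173; the product starts at position 103.
The forward primer is identical to the top strand over positions 103–113: AAGACGTTGGA.

5'-AAGACGTTGGA-3'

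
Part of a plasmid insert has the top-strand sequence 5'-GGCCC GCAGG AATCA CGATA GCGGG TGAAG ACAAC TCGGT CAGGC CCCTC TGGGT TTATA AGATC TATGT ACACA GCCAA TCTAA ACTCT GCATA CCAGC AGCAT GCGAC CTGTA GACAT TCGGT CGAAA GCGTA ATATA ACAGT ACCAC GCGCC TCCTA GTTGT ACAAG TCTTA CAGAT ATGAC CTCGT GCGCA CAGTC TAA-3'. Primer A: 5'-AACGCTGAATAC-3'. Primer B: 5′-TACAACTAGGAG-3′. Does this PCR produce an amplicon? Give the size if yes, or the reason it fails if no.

No product — primer A has no binding site in the template.

Primer A (AACGCTGAATAC) does not match the top strand, and its reverse complement GTATTCAGCGTT does not match either.
With no annealing site for primer A, no amplification occurs.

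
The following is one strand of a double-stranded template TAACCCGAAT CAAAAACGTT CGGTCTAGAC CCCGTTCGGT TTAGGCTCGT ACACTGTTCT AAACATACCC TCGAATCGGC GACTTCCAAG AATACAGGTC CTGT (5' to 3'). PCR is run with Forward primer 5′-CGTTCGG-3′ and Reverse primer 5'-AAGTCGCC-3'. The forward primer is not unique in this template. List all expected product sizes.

The forward primer CGTTCGG matches the top strand at positions 17–23, 33–39.
The reverse primer's reverse complement is GGCGACTT, matching at positions 78–85.
Each forward site pairs with the reverse site to give a product ending at position 85: sizes 69, 53 bp.

69 bp, 53 bp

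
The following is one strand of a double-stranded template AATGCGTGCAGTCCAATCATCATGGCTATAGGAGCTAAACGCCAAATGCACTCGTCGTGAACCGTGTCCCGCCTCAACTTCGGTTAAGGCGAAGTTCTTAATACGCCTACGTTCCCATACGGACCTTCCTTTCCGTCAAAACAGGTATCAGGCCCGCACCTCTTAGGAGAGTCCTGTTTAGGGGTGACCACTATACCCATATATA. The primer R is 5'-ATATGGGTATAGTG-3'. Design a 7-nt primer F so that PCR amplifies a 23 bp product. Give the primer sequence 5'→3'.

5'-AGGGGTG-3'

The reverse primer's reverse complement CACTATACCCATAT matches the template at positions 189–202, so the product ends at position 202.
A 23 bp product then starts at position 202 − 23 + 1 = 180.
The forward primer is identical to the top strand there: AGGGGTG.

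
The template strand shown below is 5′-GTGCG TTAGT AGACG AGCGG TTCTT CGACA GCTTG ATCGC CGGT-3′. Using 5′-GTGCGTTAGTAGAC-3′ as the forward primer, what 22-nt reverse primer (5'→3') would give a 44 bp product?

5'-ACCGGCGATCAAGCTGTCGAAG-3'

The forward primer binds at positions 1–14, so a 44 bp product ends at position 1 + 44 − 1 = 44.
The reverse primer anneals to the top strand over positions 23–44, i.e. to CTTCGACAGCTTGATCGCCGGT.
Its sequence written 5'→3' is the reverse complement: ACCGGCGATCAAGCTGTCGAAG.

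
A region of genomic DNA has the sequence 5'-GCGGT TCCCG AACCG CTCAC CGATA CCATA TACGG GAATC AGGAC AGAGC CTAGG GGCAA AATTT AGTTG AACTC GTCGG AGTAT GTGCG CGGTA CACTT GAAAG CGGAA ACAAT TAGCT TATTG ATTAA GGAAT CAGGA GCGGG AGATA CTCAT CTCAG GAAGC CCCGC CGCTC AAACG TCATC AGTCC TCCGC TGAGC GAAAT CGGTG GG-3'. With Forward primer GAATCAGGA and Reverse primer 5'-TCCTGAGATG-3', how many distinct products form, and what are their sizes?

Two products: 127 bp, 31 bp

The forward primer GAATCAGGA matches the top strand at positions 36–44, 132–140.
The reverse primer's reverse complement is CATCTCAGGA, matching at positions 153–162.
Each forward site pairs with the reverse site to give a product ending at position 162: sizes 127, 31 bp.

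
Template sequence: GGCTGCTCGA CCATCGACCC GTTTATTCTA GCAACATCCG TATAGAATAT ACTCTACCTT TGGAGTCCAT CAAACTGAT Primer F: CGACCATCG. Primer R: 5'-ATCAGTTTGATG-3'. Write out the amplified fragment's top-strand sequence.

5'-CGACCATCGACCCGTTTATTCTAGCAACATCCGTATAGAATATACTCTACCTTTGGAGTCCATCAAACTGAT-3'

The forward primer matches the template at positions 8–16.
Taking the reverse complement of ATCAGTTTGATG gives CATCAAACTGAT, found at positions 68–79 on the template; the primer anneals here to the top strand with its 3' end pointing upstream.
The product is the template from position 8 through 79 (72 bp).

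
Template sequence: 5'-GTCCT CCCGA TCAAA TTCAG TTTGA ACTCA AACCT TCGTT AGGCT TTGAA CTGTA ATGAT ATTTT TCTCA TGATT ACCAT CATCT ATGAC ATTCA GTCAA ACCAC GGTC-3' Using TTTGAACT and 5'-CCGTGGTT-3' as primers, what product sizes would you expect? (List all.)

87 bp, 63 bp

The forward primer TTTGAACT matches the top strand at positions 21–28, 45–52.
The reverse primer's reverse complement is AACCACGG, matching at positions 100–107.
Each forward site pairs with the reverse site to give a product ending at position 107: sizes 87, 63 bp.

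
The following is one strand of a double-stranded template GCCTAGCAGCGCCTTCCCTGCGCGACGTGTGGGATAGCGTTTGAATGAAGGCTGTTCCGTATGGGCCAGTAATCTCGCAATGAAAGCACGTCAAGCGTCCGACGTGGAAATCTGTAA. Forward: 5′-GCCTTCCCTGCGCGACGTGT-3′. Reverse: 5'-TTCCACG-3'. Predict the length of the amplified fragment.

99 bp

Forward primer GCCTTCCCTGCGCGACGTGT is found on the top strand at positions 11–30.
Reverse complement of the reverse primer: CGTGGAA. This occurs on the top strand at positions 103–109.
The product runs from position 11 to position 109, so its length is 109 − 11 + 1 = 99 bp.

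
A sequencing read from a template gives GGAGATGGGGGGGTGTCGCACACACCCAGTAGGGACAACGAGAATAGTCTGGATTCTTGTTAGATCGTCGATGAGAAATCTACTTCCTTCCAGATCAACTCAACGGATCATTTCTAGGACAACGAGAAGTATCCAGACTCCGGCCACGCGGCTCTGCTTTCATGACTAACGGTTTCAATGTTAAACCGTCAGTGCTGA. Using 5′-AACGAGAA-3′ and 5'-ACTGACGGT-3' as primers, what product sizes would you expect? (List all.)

The forward primer AACGAGAA matches the top strand at positions 37–44, 121–128.
The reverse primer's reverse complement is ACCGTCAGT, matching at positions 185–193.
Each forward site pairs with the reverse site to give a product ending at position 193: sizes 157, 73 bp.

157 bp, 73 bp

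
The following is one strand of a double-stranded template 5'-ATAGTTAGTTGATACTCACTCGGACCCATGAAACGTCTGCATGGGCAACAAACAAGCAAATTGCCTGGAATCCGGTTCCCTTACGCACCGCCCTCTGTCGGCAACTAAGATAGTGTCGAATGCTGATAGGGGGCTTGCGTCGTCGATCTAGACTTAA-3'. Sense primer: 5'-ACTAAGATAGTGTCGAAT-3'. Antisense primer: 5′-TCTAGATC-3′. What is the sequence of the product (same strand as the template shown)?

Forward primer ACTAAGATAGTGTCGAAT is found on the top strand at positions 104–121.
Reverse complement of the reverse primer: GATCTAGA. This occurs on the top strand at positions 145–152.
The product is the template from position 104 through 152 (49 bp).

5'-ACTAAGATAGTGTCGAATGCTGATAGGGGGCTTGCGTCGTCGATCTAGA-3'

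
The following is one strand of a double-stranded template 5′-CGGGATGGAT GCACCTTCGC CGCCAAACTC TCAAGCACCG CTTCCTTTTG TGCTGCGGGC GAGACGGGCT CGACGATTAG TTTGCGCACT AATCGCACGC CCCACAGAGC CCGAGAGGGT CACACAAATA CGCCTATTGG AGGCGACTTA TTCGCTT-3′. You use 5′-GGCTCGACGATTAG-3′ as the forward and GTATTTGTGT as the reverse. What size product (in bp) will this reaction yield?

65 bp

The forward primer matches the template at positions 67–80.
Taking the reverse complement of GTATTTGTGT gives ACACAAATAC, found at positions 122–131 on the template; the primer anneals here to the top strand with its 3' end pointing upstream.
Amplicon spans positions 67–131: 65 bp.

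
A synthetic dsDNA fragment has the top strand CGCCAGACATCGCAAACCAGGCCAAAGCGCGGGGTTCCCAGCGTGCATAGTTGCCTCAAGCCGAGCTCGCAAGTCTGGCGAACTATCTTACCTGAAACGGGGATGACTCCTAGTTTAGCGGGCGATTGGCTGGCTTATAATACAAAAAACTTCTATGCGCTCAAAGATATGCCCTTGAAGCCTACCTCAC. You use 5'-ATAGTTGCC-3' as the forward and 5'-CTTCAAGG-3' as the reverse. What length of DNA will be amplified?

134 bp

Forward primer ATAGTTGCC is found on the top strand at positions 47–55.
Taking the reverse complement of CTTCAAGG gives CCTTGAAG, found at positions 173–180 on the template; the primer anneals here to the top strand with its 3' end pointing upstream.
Amplicon spans positions 47–180: 134 bp.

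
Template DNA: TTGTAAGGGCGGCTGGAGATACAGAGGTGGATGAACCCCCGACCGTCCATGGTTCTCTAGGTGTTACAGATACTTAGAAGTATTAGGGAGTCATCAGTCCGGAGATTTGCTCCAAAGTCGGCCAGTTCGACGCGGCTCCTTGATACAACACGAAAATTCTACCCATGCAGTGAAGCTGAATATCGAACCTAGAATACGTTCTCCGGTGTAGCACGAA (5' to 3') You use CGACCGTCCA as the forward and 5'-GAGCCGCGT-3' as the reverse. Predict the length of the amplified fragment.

Scanning the template, CGACCGTCCA occurs at positions 40–49; this primer anneals to the bottom strand there with its 3' end pointing downstream.
Taking the reverse complement of GAGCCGCGT gives ACGCGGCTC, found at positions 130–138 on the template; the primer anneals here to the top strand with its 3' end pointing upstream.
The product runs from position 40 to position 138, so its length is 138 − 40 + 1 = 99 bp.

99 bp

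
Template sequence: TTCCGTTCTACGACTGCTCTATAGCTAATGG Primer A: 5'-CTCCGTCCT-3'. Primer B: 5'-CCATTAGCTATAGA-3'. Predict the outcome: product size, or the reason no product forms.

No product — primer A has no binding site in the template.

Primer A (CTCCGTCCT) does not match the top strand, and its reverse complement AGGACGGAG does not match either.
With no annealing site for primer A, no amplification occurs.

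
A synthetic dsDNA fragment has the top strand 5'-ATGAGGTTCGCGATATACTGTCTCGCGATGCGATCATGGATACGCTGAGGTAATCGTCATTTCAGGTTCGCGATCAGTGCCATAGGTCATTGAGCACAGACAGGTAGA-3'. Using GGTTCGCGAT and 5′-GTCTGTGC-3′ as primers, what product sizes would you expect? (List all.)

The forward primer GGTTCGCGAT matches the top strand at positions 5–14, 65–74.
The reverse primer's reverse complement is GCACAGAC, matching at positions 94–101.
Each forward site pairs with the reverse site to give a product ending at position 101: sizes 97, 37 bp.

97 bp, 37 bp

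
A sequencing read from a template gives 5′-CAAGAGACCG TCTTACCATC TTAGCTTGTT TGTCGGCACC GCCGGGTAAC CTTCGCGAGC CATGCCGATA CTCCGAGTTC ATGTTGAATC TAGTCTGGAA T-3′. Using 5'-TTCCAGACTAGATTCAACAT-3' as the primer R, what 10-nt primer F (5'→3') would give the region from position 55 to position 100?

5'-GCGAGCCATG-3'

The reverse primer's reverse complement ATGTTGAATCTAGTCTGGAA matches the template at positions 81–100; the product starts at position 55.
The forward primer is identical to the top strand over positions 55–64: GCGAGCCATG.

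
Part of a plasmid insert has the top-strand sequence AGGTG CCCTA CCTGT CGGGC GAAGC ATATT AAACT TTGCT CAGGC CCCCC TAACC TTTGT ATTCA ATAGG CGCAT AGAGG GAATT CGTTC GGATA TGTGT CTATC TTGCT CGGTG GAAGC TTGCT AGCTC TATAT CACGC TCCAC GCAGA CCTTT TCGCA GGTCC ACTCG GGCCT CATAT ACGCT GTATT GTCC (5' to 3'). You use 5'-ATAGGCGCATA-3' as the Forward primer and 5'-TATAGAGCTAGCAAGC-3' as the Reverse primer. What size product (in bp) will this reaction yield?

69 bp

Forward primer ATAGGCGCATA is found on the top strand at positions 66–76.
Taking the reverse complement of TATAGAGCTAGCAAGC gives GCTTGCTAGCTCTATA, found at positions 119–134 on the template; the primer anneals here to the top strand with its 3' end pointing upstream.
The product runs from position 66 to position 134, so its length is 134 − 66 + 1 = 69 bp.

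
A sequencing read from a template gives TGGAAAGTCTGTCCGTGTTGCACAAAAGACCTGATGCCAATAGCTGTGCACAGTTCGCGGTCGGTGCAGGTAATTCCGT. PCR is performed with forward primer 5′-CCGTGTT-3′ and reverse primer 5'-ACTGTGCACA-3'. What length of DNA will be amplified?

Scanning the template, CCGTGTT occurs at positions 13–19; this primer anneals to the bottom strand there with its 3' end pointing downstream.
Reverse complement of the reverse primer: TGTGCACAGT. This occurs on the top strand at positions 45–54.
The product runs from position 13 to position 54, so its length is 54 − 13 + 1 = 42 bp.

42 bp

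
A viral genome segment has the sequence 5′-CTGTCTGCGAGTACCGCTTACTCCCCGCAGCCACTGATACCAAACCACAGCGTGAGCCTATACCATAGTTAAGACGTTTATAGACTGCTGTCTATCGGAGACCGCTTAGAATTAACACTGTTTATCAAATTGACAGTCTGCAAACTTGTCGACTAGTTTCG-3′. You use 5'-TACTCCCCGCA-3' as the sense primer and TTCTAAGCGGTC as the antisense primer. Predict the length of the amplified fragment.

The forward primer matches the template at positions 19–29.
Reverse complement of the reverse primer: GACCGCTTAGAA. This occurs on the top strand at positions 100–111.
The product runs from position 19 to position 111, so its length is 111 − 19 + 1 = 93 bp.

93 bp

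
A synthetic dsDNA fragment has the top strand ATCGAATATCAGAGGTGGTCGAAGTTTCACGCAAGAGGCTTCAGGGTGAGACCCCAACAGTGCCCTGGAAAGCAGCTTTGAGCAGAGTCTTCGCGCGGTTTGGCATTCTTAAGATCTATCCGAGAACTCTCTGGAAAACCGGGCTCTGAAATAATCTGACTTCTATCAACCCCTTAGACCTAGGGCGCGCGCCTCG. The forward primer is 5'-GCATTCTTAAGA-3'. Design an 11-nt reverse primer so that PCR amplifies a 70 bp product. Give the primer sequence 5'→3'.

The forward primer binds at positions 103–114, so a 70 bp product ends at position 103 + 70 − 1 = 172.
The reverse primer anneals to the top strand over positions 162–172, i.e. to TCTATCAACCC.
Its sequence written 5'→3' is the reverse complement: GGGTTGATAGA.

5'-GGGTTGATAGA-3'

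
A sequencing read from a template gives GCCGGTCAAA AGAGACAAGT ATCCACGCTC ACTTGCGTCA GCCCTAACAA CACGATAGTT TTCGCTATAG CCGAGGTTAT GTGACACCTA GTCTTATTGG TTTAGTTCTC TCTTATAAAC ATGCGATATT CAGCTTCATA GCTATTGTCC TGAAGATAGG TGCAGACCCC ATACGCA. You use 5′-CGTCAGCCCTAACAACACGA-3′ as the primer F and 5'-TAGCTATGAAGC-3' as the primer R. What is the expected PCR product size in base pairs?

109 bp

Scanning the template, CGTCAGCCCTAACAACACGA occurs at positions 36–55; this primer anneals to the bottom strand there with its 3' end pointing downstream.
Taking the reverse complement of TAGCTATGAAGC gives GCTTCATAGCTA, found at positions 133–144 on the template; the primer anneals here to the top strand with its 3' end pointing upstream.
Amplicon spans positions 36–144: 109 bp.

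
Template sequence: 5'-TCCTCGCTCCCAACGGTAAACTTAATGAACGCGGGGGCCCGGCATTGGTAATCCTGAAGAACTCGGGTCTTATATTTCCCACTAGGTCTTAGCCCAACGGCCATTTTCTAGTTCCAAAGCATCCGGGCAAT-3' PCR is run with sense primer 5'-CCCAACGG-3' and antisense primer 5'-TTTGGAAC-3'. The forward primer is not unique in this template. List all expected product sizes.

110 bp, 26 bp

The forward primer CCCAACGG matches the top strand at positions 9–16, 93–100.
The reverse primer's reverse complement is GTTCCAAA, matching at positions 111–118.
Each forward site pairs with the reverse site to give a product ending at position 118: sizes 110, 26 bp.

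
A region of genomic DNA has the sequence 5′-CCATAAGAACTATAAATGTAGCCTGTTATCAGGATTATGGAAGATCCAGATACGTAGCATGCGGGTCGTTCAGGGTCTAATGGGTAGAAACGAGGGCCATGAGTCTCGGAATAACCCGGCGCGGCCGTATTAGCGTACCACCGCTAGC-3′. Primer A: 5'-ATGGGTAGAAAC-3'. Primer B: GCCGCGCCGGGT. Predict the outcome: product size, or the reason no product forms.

Primer A (ATGGGTAGAAAC) matches the top strand at positions 80–91; it acts as a forward primer.
Primer B's reverse complement is ACCCGGCGCGGC, matching the top strand at positions 114–125; it acts as a reverse primer.
The 3' ends face each other across positions 80–125, giving a 46 bp product.

Yes — a 46 bp product.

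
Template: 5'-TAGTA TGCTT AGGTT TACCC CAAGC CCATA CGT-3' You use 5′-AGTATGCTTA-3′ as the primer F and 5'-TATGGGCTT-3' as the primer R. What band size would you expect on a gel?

Forward primer AGTATGCTTA is found on the top strand at positions 2–11.
Reverse complement of the reverse primer: AAGCCCATA. This occurs on the top strand at positions 22–30.
The product runs from position 2 to position 30, so its length is 30 − 2 + 1 = 29 bp.

29 bp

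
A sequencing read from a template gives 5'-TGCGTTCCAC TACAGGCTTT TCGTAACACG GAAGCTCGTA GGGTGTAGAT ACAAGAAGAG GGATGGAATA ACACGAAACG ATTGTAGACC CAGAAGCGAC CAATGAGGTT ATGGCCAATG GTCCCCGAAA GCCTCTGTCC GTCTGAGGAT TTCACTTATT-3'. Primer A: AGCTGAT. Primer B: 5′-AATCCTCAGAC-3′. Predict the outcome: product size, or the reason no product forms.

Primer A (AGCTGAT) does not match the top strand, and its reverse complement ATCAGCT does not match either.
With no annealing site for primer A, no amplification occurs.

No product — primer A has no binding site in the template.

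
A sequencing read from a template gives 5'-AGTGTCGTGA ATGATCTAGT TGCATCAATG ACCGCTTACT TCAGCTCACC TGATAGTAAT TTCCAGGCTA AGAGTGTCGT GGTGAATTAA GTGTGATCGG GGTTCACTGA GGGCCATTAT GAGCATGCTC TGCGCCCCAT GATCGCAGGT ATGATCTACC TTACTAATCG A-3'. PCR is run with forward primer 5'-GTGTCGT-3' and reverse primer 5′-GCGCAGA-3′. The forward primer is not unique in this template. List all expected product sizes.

The forward primer GTGTCGT matches the top strand at positions 2–8, 74–80.
The reverse primer's reverse complement is TCTGCGC, matching at positions 129–135.
Each forward site pairs with the reverse site to give a product ending at position 135: sizes 134, 62 bp.

134 bp, 62 bp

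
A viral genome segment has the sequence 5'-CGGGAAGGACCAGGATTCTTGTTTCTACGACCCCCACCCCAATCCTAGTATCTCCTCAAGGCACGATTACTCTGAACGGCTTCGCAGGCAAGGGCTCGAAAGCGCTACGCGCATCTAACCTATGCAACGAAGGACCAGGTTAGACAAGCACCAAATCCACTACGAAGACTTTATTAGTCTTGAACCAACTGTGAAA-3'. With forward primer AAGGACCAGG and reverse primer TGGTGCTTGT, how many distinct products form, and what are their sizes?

Two products: 149 bp, 24 bp

The forward primer AAGGACCAGG matches the top strand at positions 5–14, 130–139.
The reverse primer's reverse complement is ACAAGCACCA, matching at positions 144–153.
Each forward site pairs with the reverse site to give a product ending at position 153: sizes 149, 24 bp.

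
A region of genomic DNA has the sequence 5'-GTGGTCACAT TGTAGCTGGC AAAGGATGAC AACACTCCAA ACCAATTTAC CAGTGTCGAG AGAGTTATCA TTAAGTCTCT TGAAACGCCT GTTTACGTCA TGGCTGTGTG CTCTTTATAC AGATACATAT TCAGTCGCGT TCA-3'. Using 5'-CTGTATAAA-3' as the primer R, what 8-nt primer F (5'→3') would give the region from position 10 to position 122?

The reverse primer's reverse complement TTTATACAG matches the template at positions 114–122; the product starts at position 10.
The forward primer is identical to the top strand over positions 10–17: TTGTAGCT.

5'-TTGTAGCT-3'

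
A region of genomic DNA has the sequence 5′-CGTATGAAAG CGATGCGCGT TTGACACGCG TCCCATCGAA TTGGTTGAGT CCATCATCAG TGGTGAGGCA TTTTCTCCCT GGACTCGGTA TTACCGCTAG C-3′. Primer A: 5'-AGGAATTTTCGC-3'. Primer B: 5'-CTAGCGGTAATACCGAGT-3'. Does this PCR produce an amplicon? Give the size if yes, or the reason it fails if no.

Primer A (AGGAATTTTCGC) does not match the top strand, and its reverse complement GCGAAAATTCCT does not match either.
With no annealing site for primer A, no amplification occurs.

No product — primer A has no binding site in the template.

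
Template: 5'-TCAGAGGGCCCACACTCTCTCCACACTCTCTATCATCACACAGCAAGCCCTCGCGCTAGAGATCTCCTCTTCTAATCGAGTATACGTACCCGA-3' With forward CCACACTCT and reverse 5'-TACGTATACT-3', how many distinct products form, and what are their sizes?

The forward primer CCACACTCT matches the top strand at positions 10–18, 21–29.
The reverse primer's reverse complement is AGTATACGTA, matching at positions 79–88.
Each forward site pairs with the reverse site to give a product ending at position 88: sizes 79, 68 bp.

Two products: 79 bp, 68 bp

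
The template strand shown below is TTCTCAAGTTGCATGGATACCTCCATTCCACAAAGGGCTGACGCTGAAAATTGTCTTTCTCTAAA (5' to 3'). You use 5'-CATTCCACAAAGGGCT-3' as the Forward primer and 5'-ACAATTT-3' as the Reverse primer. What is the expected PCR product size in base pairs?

31 bp

Scanning the template, CATTCCACAAAGGGCT occurs at positions 24–39; this primer anneals to the bottom strand there with its 3' end pointing downstream.
The reverse primer's reverse complement is AAATTGT, which matches the template at positions 48–54.
Product length = (reverse-primer end) − (forward-primer start) + 1 = 54 − 24 + 1 = 31 bp.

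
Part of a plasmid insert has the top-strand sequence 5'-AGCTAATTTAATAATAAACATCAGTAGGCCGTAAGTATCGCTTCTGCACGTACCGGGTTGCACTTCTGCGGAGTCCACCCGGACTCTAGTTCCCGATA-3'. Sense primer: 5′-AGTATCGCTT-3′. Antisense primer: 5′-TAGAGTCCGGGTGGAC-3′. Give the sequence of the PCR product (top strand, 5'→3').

The forward primer matches the template at positions 34–43.
The reverse primer's reverse complement is GTCCACCCGGACTCTA, which matches the template at positions 73–88.
The product is the template from position 34 through 88 (55 bp).

5'-AGTATCGCTTCTGCACGTACCGGGTTGCACTTCTGCGGAGTCCACCCGGACTCTA-3'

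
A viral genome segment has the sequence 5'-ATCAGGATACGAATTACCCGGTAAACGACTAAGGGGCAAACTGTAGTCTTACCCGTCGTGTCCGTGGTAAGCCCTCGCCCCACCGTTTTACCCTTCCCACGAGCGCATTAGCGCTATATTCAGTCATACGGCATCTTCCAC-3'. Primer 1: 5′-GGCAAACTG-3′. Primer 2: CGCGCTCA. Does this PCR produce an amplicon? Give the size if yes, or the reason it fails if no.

No product — primer 2 has no binding site in the template.

Primer 2 (CGCGCTCA) does not match the top strand, and its reverse complement TGAGCGCG does not match either.
With no annealing site for primer 2, no amplification occurs.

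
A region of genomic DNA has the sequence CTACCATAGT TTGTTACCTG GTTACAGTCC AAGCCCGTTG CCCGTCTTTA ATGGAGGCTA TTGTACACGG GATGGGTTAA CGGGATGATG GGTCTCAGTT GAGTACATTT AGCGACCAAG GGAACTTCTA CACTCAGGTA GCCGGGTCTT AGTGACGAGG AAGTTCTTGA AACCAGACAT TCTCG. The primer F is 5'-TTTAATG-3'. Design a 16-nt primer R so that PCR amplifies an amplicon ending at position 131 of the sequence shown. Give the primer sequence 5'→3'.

5'-GTAGAAGTTCCCTTGG-3'

The forward primer binds at positions 47–53; the product's 3' end on the top strand is position 131.
The reverse primer anneals to the top strand over positions 116–131, i.e. to CCAAGGGAACTTCTAC.
Its sequence written 5'→3' is the reverse complement: GTAGAAGTTCCCTTGG.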